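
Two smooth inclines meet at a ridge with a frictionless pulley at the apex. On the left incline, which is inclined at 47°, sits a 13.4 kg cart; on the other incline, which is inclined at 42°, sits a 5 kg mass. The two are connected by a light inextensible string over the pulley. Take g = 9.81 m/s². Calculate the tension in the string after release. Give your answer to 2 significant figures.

50 N

Resolve each weight along its own incline: the 13.4 kg mass has component 13.4 × 9.81 × sin 47° = 96.139 N down its slope, and the 5 kg mass has 5 × 9.81 × sin 42° = 32.821 N down its slope.
The 13.4 kg side's 96.139 N exceeds the other side's 32.821 N, so that mass slides down and the 5 kg mass slides up. Taking that direction as positive, Newton's second law for the whole system gives 96.139 − 32.821 = (13.4 + 5) a, so a = 63.318 / 18.4 = 3.4412 m/s².
For the 5 kg mass (up-slope positive): T − 32.821 = 5 × 3.4412, so T = 50.027 N.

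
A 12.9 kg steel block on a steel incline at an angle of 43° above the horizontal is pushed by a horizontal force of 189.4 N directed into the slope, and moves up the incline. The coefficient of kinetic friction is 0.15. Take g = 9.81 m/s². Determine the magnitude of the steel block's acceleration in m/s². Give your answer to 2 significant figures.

1.5 m/s²

The horizontal push has components F cos 43° = 189.4 × 0.7314 = 138.527 N up the incline and F sin 43° = 189.4 × 0.6820 = 129.171 N pressing into the surface.
The normal force is therefore N = mg cos 43° + F sin 43° = 92.558 + 129.171 = 221.729 N, and kinetic friction down the slope is μN = 0.15 × 221.729 = 33.259 N.
Along the incline: F cos 43° − mg sin 43° − μN = ma, so 138.527 − 86.306 − 33.259 = 12.9 a, giving a = 1.4699 m/s².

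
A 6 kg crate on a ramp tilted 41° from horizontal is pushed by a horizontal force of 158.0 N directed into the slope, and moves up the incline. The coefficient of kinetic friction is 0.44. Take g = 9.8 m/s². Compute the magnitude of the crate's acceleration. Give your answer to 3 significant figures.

The horizontal push has components F cos 41° = 158.0 × 0.7547 = 119.243 N up the incline and F sin 41° = 158.0 × 0.6561 = 103.664 N pressing into the surface.
The normal force is therefore N = mg cos 41° + F sin 41° = 44.376 + 103.664 = 148.040 N, and kinetic friction down the slope is μN = 0.44 × 148.040 = 65.138 N.
Along the incline: F cos 41° − mg sin 41° − μN = ma, so 119.243 − 38.579 − 65.138 = 6 a, giving a = 2.5877 m/s².

2.59 m/s²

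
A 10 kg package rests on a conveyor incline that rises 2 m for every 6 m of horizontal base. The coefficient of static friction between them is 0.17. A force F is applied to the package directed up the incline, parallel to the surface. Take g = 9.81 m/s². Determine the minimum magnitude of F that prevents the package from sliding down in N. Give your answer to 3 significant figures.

The normal force is N = mg cos 18.43° = 93.066 N. With F at its minimum the package is on the verge of sliding down, so static friction is at its maximum μ_s N = 0.17 × 93.066 = 15.821 N and acts up the slope.
Equilibrium along the incline: F + μ_s N = mg sin 18.43°, so F = 31.022 − 15.821 = 15.201 N.

15.2 N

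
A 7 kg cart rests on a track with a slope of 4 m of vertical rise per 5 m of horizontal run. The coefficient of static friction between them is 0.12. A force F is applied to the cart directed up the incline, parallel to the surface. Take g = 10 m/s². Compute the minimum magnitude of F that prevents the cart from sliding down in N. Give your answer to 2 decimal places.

The normal force is N = mg cos 38.66° = 54.661 N. With F at its minimum the cart is on the verge of sliding down, so static friction is at its maximum μ_s N = 0.12 × 54.661 = 6.559 N and acts up the slope.
Equilibrium along the incline: F + μ_s N = mg sin 38.66°, so F = 43.729 − 6.559 = 37.170 N.

37.17 N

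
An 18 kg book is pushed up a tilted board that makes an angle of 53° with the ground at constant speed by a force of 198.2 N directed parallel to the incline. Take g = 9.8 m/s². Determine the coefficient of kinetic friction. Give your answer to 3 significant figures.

At constant speed ΣF = 0 along the incline. The applied 198.2 N acts up the slope; the weight component mg sin 53° = 140.879 N and kinetic friction μN both act down the slope.
So 198.2 = 140.879 + μ × 106.160, giving μ = (198.2 − 140.879) / 106.160 = 0.5399.

0.540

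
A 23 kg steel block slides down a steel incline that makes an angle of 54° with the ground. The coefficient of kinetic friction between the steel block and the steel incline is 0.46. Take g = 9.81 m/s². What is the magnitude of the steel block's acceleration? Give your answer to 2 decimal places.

Resolving the weight along the incline: the component pulling the steel block down the slope is mg sin 54° = 23 × 9.81 × 0.8090 = 182.535 N, and the normal force is N = mg cos 54° = 23 × 9.81 × 0.5878 = 132.625 N.
Kinetic friction acts up the slope with magnitude f = μN = 0.46 × 132.625 = 61.008 N.
Net force along the incline is 182.535 − 61.008 = 121.527 N, so a = 121.527 / 23 = 5.2838 m/s².

5.28 m/s²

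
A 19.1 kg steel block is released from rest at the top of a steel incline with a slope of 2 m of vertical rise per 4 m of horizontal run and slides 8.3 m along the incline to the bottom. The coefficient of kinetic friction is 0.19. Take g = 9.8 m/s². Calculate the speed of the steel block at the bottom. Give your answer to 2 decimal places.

The weight component along the incline is mg sin 26.57° = 83.709 N and the normal force is N = mg cos 26.57° = 167.419 N.
Friction up the slope is f = μN = 0.19 × 167.419 = 31.810 N, so the net downslope force is 83.709 − 31.810 = 51.899 N and a = 51.899 / 19.1 = 2.7172 m/s².
Starting from rest over a distance of 8.3 m, v² = 2aL = 2 × 2.7172 × 8.3 = 45.1055, so v = 6.7161 m/s.

6.72 m/s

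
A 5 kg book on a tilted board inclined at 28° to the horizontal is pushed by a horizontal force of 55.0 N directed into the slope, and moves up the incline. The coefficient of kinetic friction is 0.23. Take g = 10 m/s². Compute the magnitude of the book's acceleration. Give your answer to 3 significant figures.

The horizontal push has components F cos 28° = 55.0 × 0.8829 = 48.559 N up the incline and F sin 28° = 55.0 × 0.4695 = 25.822 N pressing into the surface.
The normal force is therefore N = mg cos 28° + F sin 28° = 44.145 + 25.822 = 69.967 N, and kinetic friction down the slope is μN = 0.23 × 69.967 = 16.092 N.
Along the incline: F cos 28° − mg sin 28° − μN = ma, so 48.559 − 23.475 − 16.092 = 5 a, giving a = 1.7984 m/s².

1.80 m/s²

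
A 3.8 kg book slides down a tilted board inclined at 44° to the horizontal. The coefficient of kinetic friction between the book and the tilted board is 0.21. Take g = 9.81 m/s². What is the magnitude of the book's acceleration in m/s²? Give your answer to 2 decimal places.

5.33 m/s²

Resolving the weight along the incline: the component pulling the book down the slope is mg sin 44° = 3.8 × 9.81 × 0.6947 = 25.897 N, and the normal force is N = mg cos 44° = 3.8 × 9.81 × 0.7193 = 26.814 N.
Kinetic friction acts up the slope with magnitude f = μN = 0.21 × 26.814 = 5.631 N.
Net force along the incline is 25.897 − 5.631 = 20.266 N, so a = 20.266 / 3.8 = 5.3332 m/s².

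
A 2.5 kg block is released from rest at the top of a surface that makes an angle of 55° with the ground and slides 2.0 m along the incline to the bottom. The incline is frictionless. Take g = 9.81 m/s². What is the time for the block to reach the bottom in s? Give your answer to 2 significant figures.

0.71 s

The weight component along the incline is mg sin 55° = 20.090 N and the normal force is N = mg cos 55° = 14.067 N.
With no friction, a = g sin 55° = 8.0359 m/s².
Starting from rest, L = ½at², so t = √(2L/a) = √(2 × 2.0 / 8.0359) = 0.7055 s.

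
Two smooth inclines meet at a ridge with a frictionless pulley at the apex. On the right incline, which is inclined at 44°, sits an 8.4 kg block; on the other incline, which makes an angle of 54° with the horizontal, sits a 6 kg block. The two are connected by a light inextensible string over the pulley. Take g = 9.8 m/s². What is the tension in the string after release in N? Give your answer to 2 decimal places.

Resolve each weight along its own incline: the 8.4 kg mass has component 8.4 × 9.8 × sin 44° = 57.184 N down its slope, and the 6 kg mass has 6 × 9.8 × sin 54° = 47.570 N down its slope.
The 8.4 kg side's 57.184 N exceeds the other side's 47.570 N, so that mass slides down and the 6 kg mass slides up. Taking that direction as positive, Newton's second law for the whole system gives 57.184 − 47.570 = (8.4 + 6) a, so a = 9.614 / 14.4 = 0.6676 m/s².
For the 6 kg mass (up-slope positive): T − 47.570 = 6 × 0.6676, so T = 51.576 N.

51.58 N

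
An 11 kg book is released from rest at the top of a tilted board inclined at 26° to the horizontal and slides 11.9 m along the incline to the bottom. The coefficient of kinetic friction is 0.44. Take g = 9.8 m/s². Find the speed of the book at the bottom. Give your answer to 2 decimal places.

The weight component along the incline is mg sin 26° = 47.256 N and the normal force is N = mg cos 26° = 96.890 N.
Friction up the slope is f = μN = 0.44 × 96.890 = 42.632 N, so the net downslope force is 47.256 − 42.632 = 4.624 N and a = 4.624 / 11 = 0.4204 m/s².
Starting from rest over a distance of 11.9 m, v² = 2aL = 2 × 0.4204 × 11.9 = 10.0055, so v = 3.1631 m/s.

3.16 m/s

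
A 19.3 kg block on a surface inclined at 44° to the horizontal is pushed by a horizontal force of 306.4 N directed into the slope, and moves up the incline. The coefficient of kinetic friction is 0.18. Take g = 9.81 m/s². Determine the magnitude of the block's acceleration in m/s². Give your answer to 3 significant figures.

The horizontal push has components F cos 44° = 306.4 × 0.7193 = 220.394 N up the incline and F sin 44° = 306.4 × 0.6947 = 212.856 N pressing into the surface.
The normal force is therefore N = mg cos 44° + F sin 44° = 136.187 + 212.856 = 349.043 N, and kinetic friction down the slope is μN = 0.18 × 349.043 = 62.828 N.
Along the incline: F cos 44° − mg sin 44° − μN = ma, so 220.394 − 131.530 − 62.828 = 19.3 a, giving a = 1.3490 m/s².

1.35 m/s²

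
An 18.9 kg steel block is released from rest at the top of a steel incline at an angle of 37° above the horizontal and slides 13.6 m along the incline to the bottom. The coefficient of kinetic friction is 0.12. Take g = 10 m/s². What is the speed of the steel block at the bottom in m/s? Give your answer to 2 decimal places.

11.73 m/s

The weight component along the incline is mg sin 37° = 113.743 N and the normal force is N = mg cos 37° = 150.942 N.
Friction up the slope is f = μN = 0.12 × 150.942 = 18.113 N, so the net downslope force is 113.743 − 18.113 = 95.630 N and a = 95.630 / 18.9 = 5.0598 m/s².
Starting from rest over a distance of 13.6 m, v² = 2aL = 2 × 5.0598 × 13.6 = 137.6266, so v = 11.7314 m/s.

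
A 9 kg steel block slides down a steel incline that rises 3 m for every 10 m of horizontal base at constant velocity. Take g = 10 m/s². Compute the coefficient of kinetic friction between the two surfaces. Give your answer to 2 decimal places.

At constant velocity the net force along the incline is zero: mg sin 16.70° = μ mg cos 16.70°.
So μ = tan 16.70° = 0.2873 / 0.9578 = 0.3000.

0.30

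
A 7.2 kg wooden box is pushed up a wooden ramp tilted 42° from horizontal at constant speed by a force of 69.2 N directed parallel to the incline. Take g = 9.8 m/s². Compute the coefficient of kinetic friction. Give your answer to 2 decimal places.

0.42

At constant speed ΣF = 0 along the incline. The applied 69.2 N acts up the slope; the weight component mg sin 42° = 47.214 N and kinetic friction μN both act down the slope.
So 69.2 = 47.214 + μ × 52.436, giving μ = (69.2 − 47.214) / 52.436 = 0.4193.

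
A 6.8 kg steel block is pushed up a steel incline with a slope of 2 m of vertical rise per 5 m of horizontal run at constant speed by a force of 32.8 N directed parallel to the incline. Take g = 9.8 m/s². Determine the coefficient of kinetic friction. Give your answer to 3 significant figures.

At constant speed ΣF = 0 along the incline. The applied 32.8 N acts up the slope; the weight component mg sin 21.80° = 24.749 N and kinetic friction μN both act down the slope.
So 32.8 = 24.749 + μ × 61.874, giving μ = (32.8 − 24.749) / 61.874 = 0.1301.

0.130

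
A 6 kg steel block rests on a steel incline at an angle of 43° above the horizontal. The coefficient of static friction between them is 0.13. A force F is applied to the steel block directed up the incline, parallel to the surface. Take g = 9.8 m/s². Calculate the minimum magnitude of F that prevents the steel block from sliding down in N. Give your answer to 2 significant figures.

35 N

The normal force is N = mg cos 43° = 43.004 N. With F at its minimum the steel block is on the verge of sliding down, so static friction is at its maximum μ_s N = 0.13 × 43.004 = 5.591 N and acts up the slope.
Equilibrium along the incline: F + μ_s N = mg sin 43°, so F = 40.102 − 5.591 = 34.511 N.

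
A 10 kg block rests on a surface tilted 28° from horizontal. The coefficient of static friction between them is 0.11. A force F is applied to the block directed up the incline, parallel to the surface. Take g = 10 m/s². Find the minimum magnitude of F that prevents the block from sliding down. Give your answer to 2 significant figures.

The normal force is N = mg cos 28° = 88.295 N. With F at its minimum the block is on the verge of sliding down, so static friction is at its maximum μ_s N = 0.11 × 88.295 = 9.712 N and acts up the slope.
Equilibrium along the incline: F + μ_s N = mg sin 28°, so F = 46.947 − 9.712 = 37.235 N.

37 N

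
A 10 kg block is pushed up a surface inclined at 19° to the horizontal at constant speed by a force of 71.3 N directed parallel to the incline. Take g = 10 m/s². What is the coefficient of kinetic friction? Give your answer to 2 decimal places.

At constant speed ΣF = 0 along the incline. The applied 71.3 N acts up the slope; the weight component mg sin 19° = 32.557 N and kinetic friction μN both act down the slope.
So 71.3 = 32.557 + μ × 94.552, giving μ = (71.3 − 32.557) / 94.552 = 0.4098.

0.41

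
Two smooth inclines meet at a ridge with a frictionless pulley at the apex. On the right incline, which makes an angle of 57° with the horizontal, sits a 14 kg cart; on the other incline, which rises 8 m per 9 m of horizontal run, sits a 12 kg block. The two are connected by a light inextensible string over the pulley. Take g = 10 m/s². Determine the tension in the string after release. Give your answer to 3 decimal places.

Resolve each weight along its own incline: the 14 kg mass has component 14 × 10 × sin 57° = 117.414 N down its slope, and the 12 kg mass has 12 × 10 × sin 41.63° = 79.724 N down its slope.
The 14 kg side's 117.414 N exceeds the other side's 79.724 N, so that mass slides down and the 12 kg mass slides up. Taking that direction as positive, Newton's second law for the whole system gives 117.414 − 79.724 = (14 + 12) a, so a = 37.690 / 26 = 1.4496 m/s².
For the 12 kg mass (up-slope positive): T − 79.724 = 12 × 1.4496, so T = 97.119 N.

97.119 N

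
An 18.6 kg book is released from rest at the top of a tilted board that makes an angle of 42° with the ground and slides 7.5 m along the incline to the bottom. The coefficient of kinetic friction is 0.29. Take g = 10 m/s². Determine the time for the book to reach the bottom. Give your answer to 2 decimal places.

The weight component along the incline is mg sin 42° = 124.458 N and the normal force is N = mg cos 42° = 138.225 N.
Friction up the slope is f = μN = 0.29 × 138.225 = 40.085 N, so the net downslope force is 124.458 − 40.085 = 84.373 N and a = 84.373 / 18.6 = 4.5362 m/s².
Starting from rest, L = ½at², so t = √(2L/a) = √(2 × 7.5 / 4.5362) = 1.8184 s.

1.82 s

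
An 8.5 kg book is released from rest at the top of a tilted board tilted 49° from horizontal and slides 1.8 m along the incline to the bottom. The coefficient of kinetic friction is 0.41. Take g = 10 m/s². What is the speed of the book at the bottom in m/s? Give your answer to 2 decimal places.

4.18 m/s

The weight component along the incline is mg sin 49° = 64.150 N and the normal force is N = mg cos 49° = 55.765 N.
Friction up the slope is f = μN = 0.41 × 55.765 = 22.864 N, so the net downslope force is 64.150 − 22.864 = 41.286 N and a = 41.286 / 8.5 = 4.8572 m/s².
Starting from rest over a distance of 1.8 m, v² = 2aL = 2 × 4.8572 × 1.8 = 17.4859, so v = 4.1816 m/s.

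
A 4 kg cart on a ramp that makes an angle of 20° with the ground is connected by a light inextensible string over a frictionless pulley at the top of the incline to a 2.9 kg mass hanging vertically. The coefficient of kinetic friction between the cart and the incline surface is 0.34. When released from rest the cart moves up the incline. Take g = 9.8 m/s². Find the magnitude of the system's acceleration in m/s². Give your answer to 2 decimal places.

For the cart on the incline: the weight component along the slope is m₁g sin 20° = 4 × 9.8 × 0.3420 = 13.406 N and the normal force is N = m₁g cos 20° = 36.836 N.
Kinetic friction opposes the cart's motion up the incline: f = μN = 0.34 × 36.836 = 12.524 N acting down the slope.
Newton's second law for the cart (up-slope positive): T − 13.406 − 12.524 = 4 a. For the hanging mass (downward positive): 2.9 × 9.8 − T = 2.9 a.
Adding the two equations eliminates T: 2.490 = 6.9 a, so a = 0.3609 m/s².

0.36 m/s²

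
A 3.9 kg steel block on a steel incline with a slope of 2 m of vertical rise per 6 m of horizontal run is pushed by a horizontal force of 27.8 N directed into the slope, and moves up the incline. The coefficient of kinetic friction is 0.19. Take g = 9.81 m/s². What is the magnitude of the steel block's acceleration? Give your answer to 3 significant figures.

The horizontal push has components F cos 18.43° = 27.8 × 0.9487 = 26.374 N up the incline and F sin 18.43° = 27.8 × 0.3162 = 8.790 N pressing into the surface.
The normal force is therefore N = mg cos 18.43° + F sin 18.43° = 36.296 + 8.790 = 45.086 N, and kinetic friction down the slope is μN = 0.19 × 45.086 = 8.566 N.
Along the incline: F cos 18.43° − mg sin 18.43° − μN = ma, so 26.374 − 12.097 − 8.566 = 3.9 a, giving a = 1.4644 m/s².

1.46 m/s²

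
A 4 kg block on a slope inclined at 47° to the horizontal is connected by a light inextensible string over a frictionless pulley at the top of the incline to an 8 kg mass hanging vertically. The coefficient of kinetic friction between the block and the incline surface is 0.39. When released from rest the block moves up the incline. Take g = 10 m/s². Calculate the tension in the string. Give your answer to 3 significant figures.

53.3 N

For the block on the incline: the weight component along the slope is m₁g sin 47° = 4 × 10 × 0.7314 = 29.256 N and the normal force is N = m₁g cos 47° = 27.280 N.
Kinetic friction opposes the block's motion up the incline: f = μN = 0.39 × 27.280 = 10.639 N acting down the slope.
Newton's second law for the block (up-slope positive): T − 29.256 − 10.639 = 4 a. For the hanging mass (downward positive): 8 × 10 − T = 8 a.
Adding the two equations eliminates T: 40.105 = 12 a, so a = 3.3421 m/s².
Then from the hanging mass's equation, T = 8 × (10 − 3.3421) = 53.263 N.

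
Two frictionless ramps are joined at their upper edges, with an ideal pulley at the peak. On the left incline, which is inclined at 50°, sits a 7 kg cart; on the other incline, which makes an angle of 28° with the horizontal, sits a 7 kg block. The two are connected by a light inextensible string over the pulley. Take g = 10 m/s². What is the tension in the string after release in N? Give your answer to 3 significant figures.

Resolve each weight along its own incline: the 7 kg mass has component 7 × 10 × sin 50° = 53.623 N down its slope, and the 7 kg mass has 7 × 10 × sin 28° = 32.863 N down its slope.
The 7 kg side's 53.623 N exceeds the other side's 32.863 N, so that mass slides down and the 7 kg mass slides up. Taking that direction as positive, Newton's second law for the whole system gives 53.623 − 32.863 = (7 + 7) a, so a = 20.760 / 14 = 1.4829 m/s².
For the 7 kg mass (up-slope positive): T − 32.863 = 7 × 1.4829, so T = 43.243 N.

43.2 N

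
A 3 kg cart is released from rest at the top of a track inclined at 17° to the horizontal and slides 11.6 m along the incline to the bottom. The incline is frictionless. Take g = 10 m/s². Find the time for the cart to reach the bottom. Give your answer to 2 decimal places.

2.82 s

The weight component along the incline is mg sin 17° = 8.771 N and the normal force is N = mg cos 17° = 28.689 N.
With no friction, a = g sin 17° = 2.9237 m/s².
Starting from rest, L = ½at², so t = √(2L/a) = √(2 × 11.6 / 2.9237) = 2.8169 s.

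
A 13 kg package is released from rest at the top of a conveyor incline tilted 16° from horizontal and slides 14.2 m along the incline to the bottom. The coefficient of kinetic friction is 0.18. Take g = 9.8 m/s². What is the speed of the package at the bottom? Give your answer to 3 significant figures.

5.34 m/s

The weight component along the incline is mg sin 16° = 35.116 N and the normal force is N = mg cos 16° = 122.465 N.
Friction up the slope is f = μN = 0.18 × 122.465 = 22.044 N, so the net downslope force is 35.116 − 22.044 = 13.072 N and a = 13.072 / 13 = 1.0055 m/s².
Starting from rest over a distance of 14.2 m, v² = 2aL = 2 × 1.0055 × 14.2 = 28.5562, so v = 5.3438 m/s.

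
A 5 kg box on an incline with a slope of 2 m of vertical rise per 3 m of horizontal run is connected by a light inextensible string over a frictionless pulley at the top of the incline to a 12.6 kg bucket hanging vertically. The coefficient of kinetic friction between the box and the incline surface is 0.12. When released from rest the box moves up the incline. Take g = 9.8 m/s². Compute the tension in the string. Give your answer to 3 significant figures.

For the box on the incline: the weight component along the slope is m₁g sin 33.69° = 5 × 9.8 × 0.5547 = 27.180 N and the normal force is N = m₁g cos 33.69° = 40.770 N.
Kinetic friction opposes the box's motion up the incline: f = μN = 0.12 × 40.770 = 4.892 N acting down the slope.
Newton's second law for the box (up-slope positive): T − 27.180 − 4.892 = 5 a. For the hanging bucket (downward positive): 12.6 × 9.8 − T = 12.6 a.
Adding the two equations eliminates T: 91.408 = 17.6 a, so a = 5.1936 m/s².
Then from the hanging bucket's equation, T = 12.6 × (9.8 − 5.1936) = 58.041 N.

58.0 N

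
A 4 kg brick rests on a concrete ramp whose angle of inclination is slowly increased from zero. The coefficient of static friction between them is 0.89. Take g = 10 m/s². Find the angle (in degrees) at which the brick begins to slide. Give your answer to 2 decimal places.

At the threshold of sliding, static friction is at its maximum μ_s N and exactly balances the weight component along the incline: mg sin θ = μ_s mg cos θ.
Hence tan θ = μ_s = 0.89, so θ = arctan(0.89) = 41.6691°.

41.67°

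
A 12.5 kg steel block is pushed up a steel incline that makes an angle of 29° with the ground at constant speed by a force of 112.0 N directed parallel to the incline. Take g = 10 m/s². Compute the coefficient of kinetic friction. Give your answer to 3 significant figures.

0.470

At constant speed ΣF = 0 along the incline. The applied 112.0 N acts up the slope; the weight component mg sin 29° = 60.601 N and kinetic friction μN both act down the slope.
So 112.0 = 60.601 + μ × 109.327, giving μ = (112.0 − 60.601) / 109.327 = 0.4701.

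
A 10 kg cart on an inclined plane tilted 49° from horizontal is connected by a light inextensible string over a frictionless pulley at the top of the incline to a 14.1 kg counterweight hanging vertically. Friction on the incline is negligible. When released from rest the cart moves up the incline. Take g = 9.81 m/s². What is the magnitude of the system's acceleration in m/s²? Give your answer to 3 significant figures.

2.67 m/s²

For the cart on the incline: the weight component along the slope is m₁g sin 49° = 10 × 9.81 × 0.7547 = 74.036 N and the normal force is N = m₁g cos 49° = 64.359 N.
Newton's second law for the cart (up-slope positive): T − 74.036 = 10 a. For the hanging counterweight (downward positive): 14.1 × 9.81 − T = 14.1 a.
Adding the two equations eliminates T: 64.285 = 24.1 a, so a = 2.6674 m/s².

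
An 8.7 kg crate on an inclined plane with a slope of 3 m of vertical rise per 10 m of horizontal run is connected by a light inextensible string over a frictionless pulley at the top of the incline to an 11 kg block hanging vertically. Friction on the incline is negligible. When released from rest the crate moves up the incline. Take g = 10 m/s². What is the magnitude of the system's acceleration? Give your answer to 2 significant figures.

4.3 m/s²

For the crate on the incline: the weight component along the slope is m₁g sin 16.70° = 8.7 × 10 × 0.2873 = 24.995 N and the normal force is N = m₁g cos 16.70° = 83.331 N.
Newton's second law for the crate (up-slope positive): T − 24.995 = 8.7 a. For the hanging block (downward positive): 11 × 10 − T = 11 a.
Adding the two equations eliminates T: 85.005 = 19.7 a, so a = 4.3150 m/s².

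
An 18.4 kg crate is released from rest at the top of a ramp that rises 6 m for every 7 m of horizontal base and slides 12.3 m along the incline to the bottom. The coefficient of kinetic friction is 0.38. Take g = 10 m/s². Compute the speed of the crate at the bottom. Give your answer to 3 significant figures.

9.44 m/s

The weight component along the incline is mg sin 40.60° = 119.746 N and the normal force is N = mg cos 40.60° = 139.703 N.
Friction up the slope is f = μN = 0.38 × 139.703 = 53.087 N, so the net downslope force is 119.746 − 53.087 = 66.659 N and a = 66.659 / 18.4 = 3.6228 m/s².
Starting from rest over a distance of 12.3 m, v² = 2aL = 2 × 3.6228 × 12.3 = 89.1209, so v = 9.4404 m/s.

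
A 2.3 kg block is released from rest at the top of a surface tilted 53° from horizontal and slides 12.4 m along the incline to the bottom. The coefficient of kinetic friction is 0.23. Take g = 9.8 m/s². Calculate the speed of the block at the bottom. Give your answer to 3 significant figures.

The weight component along the incline is mg sin 53° = 18.001 N and the normal force is N = mg cos 53° = 13.565 N.
Friction up the slope is f = μN = 0.23 × 13.565 = 3.120 N, so the net downslope force is 18.001 − 3.120 = 14.881 N and a = 14.881 / 2.3 = 6.4700 m/s².
Starting from rest over a distance of 12.4 m, v² = 2aL = 2 × 6.4700 × 12.4 = 160.4560, so v = 12.6671 m/s.

12.7 m/s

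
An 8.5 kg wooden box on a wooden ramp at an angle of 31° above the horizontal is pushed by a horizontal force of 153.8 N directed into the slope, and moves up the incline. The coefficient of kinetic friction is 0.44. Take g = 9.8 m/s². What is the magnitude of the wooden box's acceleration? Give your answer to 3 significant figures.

The horizontal push has components F cos 31° = 153.8 × 0.8572 = 131.837 N up the incline and F sin 31° = 153.8 × 0.5150 = 79.207 N pressing into the surface.
The normal force is therefore N = mg cos 31° + F sin 31° = 71.405 + 79.207 = 150.612 N, and kinetic friction down the slope is μN = 0.44 × 150.612 = 66.269 N.
Along the incline: F cos 31° − mg sin 31° − μN = ma, so 131.837 − 42.900 − 66.269 = 8.5 a, giving a = 2.6668 m/s².

2.67 m/s²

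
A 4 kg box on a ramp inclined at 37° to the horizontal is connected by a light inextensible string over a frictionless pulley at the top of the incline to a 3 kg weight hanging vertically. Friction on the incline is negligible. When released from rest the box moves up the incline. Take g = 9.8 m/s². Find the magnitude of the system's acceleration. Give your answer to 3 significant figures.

0.830 m/s²

For the box on the incline: the weight component along the slope is m₁g sin 37° = 4 × 9.8 × 0.6018 = 23.591 N and the normal force is N = m₁g cos 37° = 31.307 N.
Newton's second law for the box (up-slope positive): T − 23.591 = 4 a. For the hanging weight (downward positive): 3 × 9.8 − T = 3 a.
Adding the two equations eliminates T: 5.809 = 7 a, so a = 0.8299 m/s².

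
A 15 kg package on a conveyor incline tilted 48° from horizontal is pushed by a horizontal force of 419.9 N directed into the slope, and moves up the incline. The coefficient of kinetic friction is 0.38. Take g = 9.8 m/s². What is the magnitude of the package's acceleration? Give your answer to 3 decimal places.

1.051 m/s²

The horizontal push has components F cos 48° = 419.9 × 0.6691 = 280.955 N up the incline and F sin 48° = 419.9 × 0.7431 = 312.028 N pressing into the surface.
The normal force is therefore N = mg cos 48° + F sin 48° = 98.358 + 312.028 = 410.386 N, and kinetic friction down the slope is μN = 0.38 × 410.386 = 155.947 N.
Along the incline: F cos 48° − mg sin 48° − μN = ma, so 280.955 − 109.236 − 155.947 = 15 a, giving a = 1.0515 m/s².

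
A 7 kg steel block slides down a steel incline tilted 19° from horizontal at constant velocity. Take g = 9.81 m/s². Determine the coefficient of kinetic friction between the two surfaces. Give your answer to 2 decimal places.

0.34

At constant velocity the net force along the incline is zero: mg sin 19° = μ mg cos 19°.
So μ = tan 19° = 0.3256 / 0.9455 = 0.3444.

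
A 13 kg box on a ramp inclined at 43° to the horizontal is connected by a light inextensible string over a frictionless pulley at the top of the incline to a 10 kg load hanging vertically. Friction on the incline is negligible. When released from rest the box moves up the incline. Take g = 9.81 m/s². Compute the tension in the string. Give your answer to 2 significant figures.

93 N

For the box on the incline: the weight component along the slope is m₁g sin 43° = 13 × 9.81 × 0.6820 = 86.975 N and the normal force is N = m₁g cos 43° = 93.270 N.
Newton's second law for the box (up-slope positive): T − 86.975 = 13 a. For the hanging load (downward positive): 10 × 9.81 − T = 10 a.
Adding the two equations eliminates T: 11.125 = 23 a, so a = 0.4837 m/s².
Then from the hanging load's equation, T = 10 × (9.81 − 0.4837) = 93.263 N.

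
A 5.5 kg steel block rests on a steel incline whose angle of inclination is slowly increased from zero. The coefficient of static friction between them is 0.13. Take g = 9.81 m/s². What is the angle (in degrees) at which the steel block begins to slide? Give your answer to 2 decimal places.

7.41°

At the threshold of sliding, static friction is at its maximum μ_s N and exactly balances the weight component along the incline: mg sin θ = μ_s mg cos θ.
Hence tan θ = μ_s = 0.13, so θ = arctan(0.13) = 7.4069°.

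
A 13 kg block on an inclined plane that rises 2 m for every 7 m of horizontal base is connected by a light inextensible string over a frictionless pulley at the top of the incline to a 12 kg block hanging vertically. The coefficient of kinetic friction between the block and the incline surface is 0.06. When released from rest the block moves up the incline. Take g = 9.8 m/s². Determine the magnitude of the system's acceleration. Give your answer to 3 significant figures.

3.01 m/s²

For the block on the incline: the weight component along the slope is m₁g sin 15.95° = 13 × 9.8 × 0.2747 = 34.997 N and the normal force is N = m₁g cos 15.95° = 122.498 N.
Kinetic friction opposes the block's motion up the incline: f = μN = 0.06 × 122.498 = 7.350 N acting down the slope.
Newton's second law for the block (up-slope positive): T − 34.997 − 7.350 = 13 a. For the hanging block (downward positive): 12 × 9.8 − T = 12 a.
Adding the two equations eliminates T: 75.253 = 25 a, so a = 3.0101 m/s².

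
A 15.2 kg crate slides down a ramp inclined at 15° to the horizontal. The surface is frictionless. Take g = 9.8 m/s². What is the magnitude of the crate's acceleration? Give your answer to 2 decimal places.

2.54 m/s²

Resolving the weight along the incline: the component pulling the crate down the slope is mg sin 15° = 15.2 × 9.8 × 0.2588 = 38.551 N, and the normal force is N = mg cos 15° = 15.2 × 9.8 × 0.9659 = 143.880 N.
With no friction the net force along the incline is 38.551 N, so a = g sin 15° = 38.551 / 15.2 = 2.5363 m/s².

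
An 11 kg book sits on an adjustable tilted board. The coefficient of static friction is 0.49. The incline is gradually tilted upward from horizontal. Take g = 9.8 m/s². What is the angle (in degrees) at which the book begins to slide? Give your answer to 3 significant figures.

At the threshold of sliding, static friction is at its maximum μ_s N and exactly balances the weight component along the incline: mg sin θ = μ_s mg cos θ.
Hence tan θ = μ_s = 0.49, so θ = arctan(0.49) = 26.1049°.

26.1°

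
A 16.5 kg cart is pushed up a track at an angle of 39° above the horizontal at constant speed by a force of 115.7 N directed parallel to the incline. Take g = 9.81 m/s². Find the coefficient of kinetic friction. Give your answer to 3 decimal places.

0.110

At constant speed ΣF = 0 along the incline. The applied 115.7 N acts up the slope; the weight component mg sin 39° = 101.865 N and kinetic friction μN both act down the slope.
So 115.7 = 101.865 + μ × 125.793, giving μ = (115.7 − 101.865) / 125.793 = 0.1100.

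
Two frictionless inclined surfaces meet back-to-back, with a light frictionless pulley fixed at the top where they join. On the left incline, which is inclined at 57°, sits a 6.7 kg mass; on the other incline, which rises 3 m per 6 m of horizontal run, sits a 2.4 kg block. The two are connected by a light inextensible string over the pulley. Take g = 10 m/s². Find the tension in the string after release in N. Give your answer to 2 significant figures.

Resolve each weight along its own incline: the 6.7 kg mass has component 6.7 × 10 × sin 57° = 56.191 N down its slope, and the 2.4 kg mass has 2.4 × 10 × sin 26.57° = 10.733 N down its slope.
The 6.7 kg side's 56.191 N exceeds the other side's 10.733 N, so that mass slides down and the 2.4 kg mass slides up. Taking that direction as positive, Newton's second law for the whole system gives 56.191 − 10.733 = (6.7 + 2.4) a, so a = 45.458 / 9.1 = 4.9954 m/s².
For the 2.4 kg mass (up-slope positive): T − 10.733 = 2.4 × 4.9954, so T = 22.722 N.

23 N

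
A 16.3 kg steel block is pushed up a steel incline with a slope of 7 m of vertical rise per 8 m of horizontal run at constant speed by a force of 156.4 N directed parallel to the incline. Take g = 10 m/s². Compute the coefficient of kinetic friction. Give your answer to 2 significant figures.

0.40

At constant speed ΣF = 0 along the incline. The applied 156.4 N acts up the slope; the weight component mg sin 41.19° = 107.336 N and kinetic friction μN both act down the slope.
So 156.4 = 107.336 + μ × 122.670, giving μ = (156.4 − 107.336) / 122.670 = 0.4000.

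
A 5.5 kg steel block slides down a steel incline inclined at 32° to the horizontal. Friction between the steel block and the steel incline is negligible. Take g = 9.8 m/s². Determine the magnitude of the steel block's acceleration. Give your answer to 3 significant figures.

Resolving the weight along the incline: the component pulling the steel block down the slope is mg sin 32° = 5.5 × 9.8 × 0.5299 = 28.562 N, and the normal force is N = mg cos 32° = 5.5 × 9.8 × 0.8480 = 45.707 N.
With no friction the net force along the incline is 28.562 N, so a = g sin 32° = 28.562 / 5.5 = 5.1931 m/s².

5.19 m/s²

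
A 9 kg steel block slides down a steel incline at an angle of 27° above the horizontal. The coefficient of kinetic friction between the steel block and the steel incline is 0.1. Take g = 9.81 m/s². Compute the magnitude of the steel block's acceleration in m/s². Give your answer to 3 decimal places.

Resolving the weight along the incline: the component pulling the steel block down the slope is mg sin 27° = 9 × 9.81 × 0.4540 = 40.084 N, and the normal force is N = mg cos 27° = 9 × 9.81 × 0.8910 = 78.666 N.
Kinetic friction acts up the slope with magnitude f = μN = 0.1 × 78.666 = 7.867 N.
Net force along the incline is 40.084 − 7.867 = 32.217 N, so a = 32.217 / 9 = 3.5797 m/s².

3.580 m/s²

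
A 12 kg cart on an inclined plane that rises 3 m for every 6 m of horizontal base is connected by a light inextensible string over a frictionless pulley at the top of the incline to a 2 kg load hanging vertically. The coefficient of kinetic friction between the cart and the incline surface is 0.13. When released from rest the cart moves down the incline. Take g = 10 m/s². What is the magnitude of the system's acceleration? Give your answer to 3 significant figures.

1.41 m/s²

For the cart on the incline: the weight component along the slope is m₁g sin 26.57° = 12 × 10 × 0.4472 = 53.664 N and the normal force is N = m₁g cos 26.57° = 107.331 N.
Kinetic friction opposes the cart's motion down the incline: f = μN = 0.13 × 107.331 = 13.953 N acting up the slope.
Newton's second law for the cart (down-slope positive): 53.664 − 13.953 − T = 12 a. For the hanging load (upward positive): T − 2 × 10 = 2 a.
Adding the two equations eliminates T: 19.711 = 14 a, so a = 1.4079 m/s².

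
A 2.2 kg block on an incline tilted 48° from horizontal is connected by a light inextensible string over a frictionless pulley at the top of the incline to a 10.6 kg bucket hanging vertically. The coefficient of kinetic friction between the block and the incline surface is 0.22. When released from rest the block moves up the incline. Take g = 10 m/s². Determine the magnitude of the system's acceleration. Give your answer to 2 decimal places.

6.75 m/s²

For the block on the incline: the weight component along the slope is m₁g sin 48° = 2.2 × 10 × 0.7431 = 16.348 N and the normal force is N = m₁g cos 48° = 14.721 N.
Kinetic friction opposes the block's motion up the incline: f = μN = 0.22 × 14.721 = 3.239 N acting down the slope.
Newton's second law for the block (up-slope positive): T − 16.348 − 3.239 = 2.2 a. For the hanging bucket (downward positive): 10.6 × 10 − T = 10.6 a.
Adding the two equations eliminates T: 86.413 = 12.8 a, so a = 6.7510 m/s².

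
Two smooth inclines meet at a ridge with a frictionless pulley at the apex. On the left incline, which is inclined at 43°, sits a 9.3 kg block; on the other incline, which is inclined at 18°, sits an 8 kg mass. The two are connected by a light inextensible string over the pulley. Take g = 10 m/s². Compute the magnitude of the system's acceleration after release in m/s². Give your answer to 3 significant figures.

Resolve each weight along its own incline: the 9.3 kg mass has component 9.3 × 10 × sin 43° = 63.426 N down its slope, and the 8 kg mass has 8 × 10 × sin 18° = 24.721 N down its slope.
The 9.3 kg side's 63.426 N exceeds the other side's 24.721 N, so that mass slides down and the 8 kg mass slides up. Taking that direction as positive, Newton's second law for the whole system gives 63.426 − 24.721 = (9.3 + 8) a, so a = 38.705 / 17.3 = 2.2373 m/s².

2.24 m/s²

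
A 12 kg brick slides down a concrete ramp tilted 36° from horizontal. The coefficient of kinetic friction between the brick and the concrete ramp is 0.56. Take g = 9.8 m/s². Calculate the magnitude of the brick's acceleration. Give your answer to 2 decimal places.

1.32 m/s²

Resolving the weight along the incline: the component pulling the brick down the slope is mg sin 36° = 12 × 9.8 × 0.5878 = 69.125 N, and the normal force is N = mg cos 36° = 12 × 9.8 × 0.8090 = 95.138 N.
Kinetic friction acts up the slope with magnitude f = μN = 0.56 × 95.138 = 53.277 N.
Net force along the incline is 69.125 − 53.277 = 15.848 N, so a = 15.848 / 12 = 1.3207 m/s².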